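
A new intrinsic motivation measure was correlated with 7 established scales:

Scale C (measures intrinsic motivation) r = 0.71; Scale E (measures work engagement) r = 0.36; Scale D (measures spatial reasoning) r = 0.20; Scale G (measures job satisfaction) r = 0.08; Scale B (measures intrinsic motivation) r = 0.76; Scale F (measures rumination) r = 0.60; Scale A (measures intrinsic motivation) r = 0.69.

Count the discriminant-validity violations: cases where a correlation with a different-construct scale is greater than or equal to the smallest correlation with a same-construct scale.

Convergent (same construct = intrinsic motivation): Scale C, Scale B, Scale A.
Smallest convergent = 0.69. Discriminant values: 0.36, 0.20, 0.08, 0.60; count ≥ 0.69 → 0.

0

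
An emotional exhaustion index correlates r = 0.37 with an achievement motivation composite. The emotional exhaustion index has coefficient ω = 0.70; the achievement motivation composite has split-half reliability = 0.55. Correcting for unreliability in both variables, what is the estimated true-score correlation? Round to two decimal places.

0.60

r_true = r_obs / √(r_xx · r_yy) = 0.37 / √(0.70 × 0.55) = 0.37 / √0.3850 = 0.37 / 0.6205 ≈ 0.60.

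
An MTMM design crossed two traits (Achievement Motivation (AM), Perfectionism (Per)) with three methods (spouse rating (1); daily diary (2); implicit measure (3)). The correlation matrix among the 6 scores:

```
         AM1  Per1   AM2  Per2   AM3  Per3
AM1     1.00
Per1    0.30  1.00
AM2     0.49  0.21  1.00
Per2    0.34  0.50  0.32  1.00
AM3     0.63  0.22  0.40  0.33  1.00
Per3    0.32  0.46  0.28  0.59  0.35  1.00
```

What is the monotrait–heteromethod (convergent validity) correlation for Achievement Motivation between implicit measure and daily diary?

Same trait (AM), different methods: r(AM3, AM2) = 0.40.

0.40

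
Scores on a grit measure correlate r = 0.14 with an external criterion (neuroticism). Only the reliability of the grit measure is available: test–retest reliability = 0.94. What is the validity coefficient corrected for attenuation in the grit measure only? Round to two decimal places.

0.14

Single correction: r_c = r_obs / √r_xx = 0.14 / √0.94 = 0.14 / 0.9695 ≈ 0.14.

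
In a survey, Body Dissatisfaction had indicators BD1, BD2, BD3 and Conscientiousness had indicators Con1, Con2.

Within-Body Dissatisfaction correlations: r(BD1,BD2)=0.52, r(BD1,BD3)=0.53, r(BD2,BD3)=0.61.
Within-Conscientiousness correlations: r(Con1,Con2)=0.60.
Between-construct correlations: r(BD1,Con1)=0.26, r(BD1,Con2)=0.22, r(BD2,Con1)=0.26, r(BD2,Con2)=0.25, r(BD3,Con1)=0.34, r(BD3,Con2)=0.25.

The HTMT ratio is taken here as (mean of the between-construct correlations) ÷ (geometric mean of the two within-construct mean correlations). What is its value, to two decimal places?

0.46

Mean heterotrait r = 1.58/6 = 0.2633.
Mean within-BD = 1.66/3 = 0.5533; mean within-Con = 0.60/1 = 0.6000.
Geometric mean = √(0.5533 × 0.6000) = 0.5762.
HTMT = 0.2633 / 0.5762 = 0.46.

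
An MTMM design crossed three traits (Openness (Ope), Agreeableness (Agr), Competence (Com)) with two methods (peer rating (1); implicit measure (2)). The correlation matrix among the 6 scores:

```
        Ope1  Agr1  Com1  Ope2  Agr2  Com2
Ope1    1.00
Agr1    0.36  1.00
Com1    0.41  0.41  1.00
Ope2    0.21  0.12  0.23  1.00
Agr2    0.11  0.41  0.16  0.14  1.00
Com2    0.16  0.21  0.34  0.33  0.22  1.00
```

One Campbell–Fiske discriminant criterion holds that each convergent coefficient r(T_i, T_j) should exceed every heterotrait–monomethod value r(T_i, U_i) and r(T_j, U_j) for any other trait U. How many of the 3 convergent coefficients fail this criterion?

Checking each validity diagonal entry against its comparison values:
Ope (methods 1·2): 0.21 vs {0.36, 0.14, 0.41, 0.33} → fail.
Agr (methods 1·2): 0.41 vs {0.36, 0.14, 0.41, 0.22} → fail.
Com (methods 1·2): 0.34 vs {0.41, 0.33, 0.41, 0.22} → fail.
3 of 3 fail.

3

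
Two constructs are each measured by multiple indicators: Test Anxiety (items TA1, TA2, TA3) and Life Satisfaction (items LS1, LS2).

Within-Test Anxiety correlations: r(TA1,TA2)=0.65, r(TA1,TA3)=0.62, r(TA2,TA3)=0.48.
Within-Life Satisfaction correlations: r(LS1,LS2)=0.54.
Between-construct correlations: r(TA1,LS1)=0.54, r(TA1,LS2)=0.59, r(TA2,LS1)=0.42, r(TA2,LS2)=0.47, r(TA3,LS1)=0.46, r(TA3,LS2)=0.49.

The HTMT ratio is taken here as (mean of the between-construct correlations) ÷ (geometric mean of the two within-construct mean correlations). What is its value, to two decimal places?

0.88

Between-construct mean = 2.97/6 = 0.4950.
Mean within-TA = 1.75/3 = 0.5833; mean within-LS = 0.54/1 = 0.5400.
Geometric mean = √(0.5833 × 0.5400) = 0.5612.
HTMT = 0.4950 / 0.5612 = 0.88.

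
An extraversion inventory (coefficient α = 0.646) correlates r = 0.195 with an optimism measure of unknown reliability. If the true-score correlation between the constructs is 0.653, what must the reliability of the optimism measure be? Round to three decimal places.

0.138

r_true = r_obs / √(r_xx · r_yy) ⇒ 0.653 = 0.195 / √(0.646 · r_yy).
√(0.646 · r_yy) = 0.195 / 0.653 = 0.2986; 0.646 · r_yy = 0.0892; r_yy = 0.0892 / 0.646 ≈ 0.138.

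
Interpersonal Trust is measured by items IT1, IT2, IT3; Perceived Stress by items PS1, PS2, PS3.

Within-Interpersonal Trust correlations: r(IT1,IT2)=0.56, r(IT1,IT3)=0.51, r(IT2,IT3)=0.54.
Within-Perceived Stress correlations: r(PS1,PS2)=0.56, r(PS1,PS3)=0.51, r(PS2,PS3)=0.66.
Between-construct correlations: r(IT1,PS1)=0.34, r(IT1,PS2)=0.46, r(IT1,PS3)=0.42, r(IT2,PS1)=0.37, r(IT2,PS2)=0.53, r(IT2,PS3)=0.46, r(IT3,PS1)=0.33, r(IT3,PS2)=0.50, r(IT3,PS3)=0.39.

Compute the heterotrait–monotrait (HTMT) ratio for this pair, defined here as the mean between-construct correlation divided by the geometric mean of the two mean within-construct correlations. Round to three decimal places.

0.759

Mean between = 3.80/9 = 0.4222.
Mean within-IT = 1.61/3 = 0.5367; mean within-PS = 1.73/3 = 0.5767.
Geometric mean = √(0.5367 × 0.5767) = 0.5563.
HTMT = 0.4222 / 0.5563 = 0.759.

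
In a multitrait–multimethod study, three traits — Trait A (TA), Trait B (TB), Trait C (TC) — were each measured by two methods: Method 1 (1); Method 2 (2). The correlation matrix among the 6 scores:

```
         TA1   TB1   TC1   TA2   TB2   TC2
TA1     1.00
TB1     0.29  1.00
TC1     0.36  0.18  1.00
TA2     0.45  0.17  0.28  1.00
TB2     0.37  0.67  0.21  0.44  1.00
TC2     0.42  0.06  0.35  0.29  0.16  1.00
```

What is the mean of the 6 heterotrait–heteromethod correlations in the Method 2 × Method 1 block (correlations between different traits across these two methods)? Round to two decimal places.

HTHM values (method 2 × method 1): 0.17, 0.28, 0.37, 0.21, 0.42, 0.06; mean = 1.51/6 = 0.25.

0.25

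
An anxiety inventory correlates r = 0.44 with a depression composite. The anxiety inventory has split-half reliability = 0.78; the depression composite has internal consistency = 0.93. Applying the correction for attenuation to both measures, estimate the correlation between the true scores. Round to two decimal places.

r_true = r_obs / √(r_xx · r_yy) = 0.44 / √(0.78 × 0.93) = 0.44 / √0.7254 = 0.44 / 0.8517 ≈ 0.52.

0.52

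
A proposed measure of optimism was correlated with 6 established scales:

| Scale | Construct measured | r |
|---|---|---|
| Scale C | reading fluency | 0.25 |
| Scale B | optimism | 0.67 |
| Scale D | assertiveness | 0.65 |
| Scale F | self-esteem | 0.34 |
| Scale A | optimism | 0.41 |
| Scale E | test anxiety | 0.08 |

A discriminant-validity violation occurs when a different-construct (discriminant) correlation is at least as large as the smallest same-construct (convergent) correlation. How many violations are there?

1

Convergent (same construct = optimism): Scale B, Scale A.
Smallest convergent = 0.41. Discriminant values: 0.25, 0.65, 0.34, 0.08; count ≥ 0.41 → 1.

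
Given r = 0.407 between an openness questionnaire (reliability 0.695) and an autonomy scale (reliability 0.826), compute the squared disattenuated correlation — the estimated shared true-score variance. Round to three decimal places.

0.289

Disattenuated r = 0.407 / √(0.695 × 0.826) = 0.407 / 0.7577 = 0.5372.
Shared true-score variance = 0.5372² = 0.2886 ≈ 0.289.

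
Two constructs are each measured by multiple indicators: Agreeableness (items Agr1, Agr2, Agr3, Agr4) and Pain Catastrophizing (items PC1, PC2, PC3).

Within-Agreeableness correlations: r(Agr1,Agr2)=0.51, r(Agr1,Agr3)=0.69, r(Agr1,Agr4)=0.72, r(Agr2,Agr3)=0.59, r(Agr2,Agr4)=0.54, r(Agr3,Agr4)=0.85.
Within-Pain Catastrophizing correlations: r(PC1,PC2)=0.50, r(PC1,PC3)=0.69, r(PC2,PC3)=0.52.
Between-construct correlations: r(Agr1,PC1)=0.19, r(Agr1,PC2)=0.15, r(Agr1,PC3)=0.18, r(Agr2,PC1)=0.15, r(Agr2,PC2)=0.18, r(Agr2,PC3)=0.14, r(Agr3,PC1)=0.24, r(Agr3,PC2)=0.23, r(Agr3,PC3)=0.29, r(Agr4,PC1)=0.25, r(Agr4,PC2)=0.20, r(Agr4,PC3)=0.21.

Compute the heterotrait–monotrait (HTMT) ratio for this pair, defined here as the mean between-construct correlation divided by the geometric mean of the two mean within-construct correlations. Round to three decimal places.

Between-construct mean = 2.41/12 = 0.2008.
Mean within-Agr = 3.90/6 = 0.6500; mean within-PC = 1.71/3 = 0.5700.
Geometric mean = √(0.6500 × 0.5700) = 0.6087.
HTMT = 0.2008 / 0.6087 = 0.330.

0.330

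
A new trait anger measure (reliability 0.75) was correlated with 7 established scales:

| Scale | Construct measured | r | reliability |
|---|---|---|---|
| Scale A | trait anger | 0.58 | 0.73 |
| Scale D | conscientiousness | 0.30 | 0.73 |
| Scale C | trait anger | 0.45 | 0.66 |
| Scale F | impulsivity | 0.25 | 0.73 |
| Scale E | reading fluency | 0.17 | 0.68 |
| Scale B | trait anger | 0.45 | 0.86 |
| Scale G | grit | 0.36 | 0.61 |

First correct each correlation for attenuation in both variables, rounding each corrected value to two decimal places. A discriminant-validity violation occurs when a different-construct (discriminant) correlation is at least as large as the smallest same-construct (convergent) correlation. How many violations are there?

0

Disattenuated r (r / √(r_scale · r_new)):
  Scale A (conv): 0.58 / √(0.73·0.75) = 0.78
  Scale D (disc): 0.30 / √(0.73·0.75) = 0.41
  Scale C (conv): 0.45 / √(0.66·0.75) = 0.64
  Scale F (disc): 0.25 / √(0.73·0.75) = 0.34
  Scale E (disc): 0.17 / √(0.68·0.75) = 0.24
  Scale B (conv): 0.45 / √(0.86·0.75) = 0.56
  Scale G (disc): 0.36 / √(0.61·0.75) = 0.53
Smallest convergent = 0.56. Discriminant values: 0.41, 0.34, 0.24, 0.53; count ≥ 0.56 → 0.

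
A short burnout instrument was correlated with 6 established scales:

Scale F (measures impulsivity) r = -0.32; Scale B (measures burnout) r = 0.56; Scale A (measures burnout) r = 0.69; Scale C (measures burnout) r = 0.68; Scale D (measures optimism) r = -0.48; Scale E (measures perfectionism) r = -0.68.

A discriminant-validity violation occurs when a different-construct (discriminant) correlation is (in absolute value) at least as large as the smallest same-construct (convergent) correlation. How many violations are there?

1

Convergent (same construct = burnout): Scale B, Scale A, Scale C.
Smallest convergent = 0.56. Discriminant |r|: 0.32, 0.48, 0.68; count ≥ 0.56 → 1.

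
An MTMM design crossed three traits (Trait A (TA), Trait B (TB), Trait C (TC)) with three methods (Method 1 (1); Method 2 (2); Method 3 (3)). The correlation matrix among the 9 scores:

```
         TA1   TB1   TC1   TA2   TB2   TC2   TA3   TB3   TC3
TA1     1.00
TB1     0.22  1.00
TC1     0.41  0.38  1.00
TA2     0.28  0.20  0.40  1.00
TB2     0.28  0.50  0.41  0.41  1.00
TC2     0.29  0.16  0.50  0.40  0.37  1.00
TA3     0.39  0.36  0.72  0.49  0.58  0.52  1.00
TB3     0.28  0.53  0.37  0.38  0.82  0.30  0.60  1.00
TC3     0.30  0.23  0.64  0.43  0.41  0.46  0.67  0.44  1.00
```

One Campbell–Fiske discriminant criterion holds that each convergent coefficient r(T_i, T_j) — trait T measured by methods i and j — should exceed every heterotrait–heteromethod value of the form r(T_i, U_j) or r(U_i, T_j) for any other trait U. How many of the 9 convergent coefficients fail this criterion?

5

Checking each validity diagonal entry against its comparison values:
TA (methods 1·2): 0.28 vs {0.28, 0.20, 0.29, 0.40} → fail.
TA (methods 1·3): 0.39 vs {0.28, 0.36, 0.30, 0.72} → fail.
TA (methods 2·3): 0.49 vs {0.38, 0.58, 0.43, 0.52} → fail.
TB (methods 1·2): 0.50 vs {0.20, 0.28, 0.16, 0.41} → pass.
TB (methods 1·3): 0.53 vs {0.36, 0.28, 0.23, 0.37} → pass.
TB (methods 2·3): 0.82 vs {0.58, 0.38, 0.41, 0.30} → pass.
TC (methods 1·2): 0.50 vs {0.40, 0.29, 0.41, 0.16} → pass.
TC (methods 1·3): 0.64 vs {0.72, 0.30, 0.37, 0.23} → fail.
TC (methods 2·3): 0.46 vs {0.52, 0.43, 0.30, 0.41} → fail.
5 of 9 fail.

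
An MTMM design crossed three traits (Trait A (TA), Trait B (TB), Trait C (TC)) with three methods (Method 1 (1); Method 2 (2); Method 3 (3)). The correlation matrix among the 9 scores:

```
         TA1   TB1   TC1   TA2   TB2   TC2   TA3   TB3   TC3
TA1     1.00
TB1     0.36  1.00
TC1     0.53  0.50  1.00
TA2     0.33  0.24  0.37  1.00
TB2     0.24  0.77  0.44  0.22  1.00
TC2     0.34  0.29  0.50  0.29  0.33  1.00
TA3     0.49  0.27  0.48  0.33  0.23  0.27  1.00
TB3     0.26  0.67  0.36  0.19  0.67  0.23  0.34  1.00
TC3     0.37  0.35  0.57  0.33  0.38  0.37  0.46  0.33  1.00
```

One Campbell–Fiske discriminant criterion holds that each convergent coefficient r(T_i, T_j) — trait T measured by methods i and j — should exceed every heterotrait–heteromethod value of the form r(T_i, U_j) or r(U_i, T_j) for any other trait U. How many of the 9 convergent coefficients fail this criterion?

3

Checking each validity diagonal entry against its comparison values:
TA (methods 1·2): 0.33 vs {0.24, 0.24, 0.34, 0.37} → fail.
TA (methods 1·3): 0.49 vs {0.26, 0.27, 0.37, 0.48} → pass.
TA (methods 2·3): 0.33 vs {0.19, 0.23, 0.33, 0.27} → fail.
TB (methods 1·2): 0.77 vs {0.24, 0.24, 0.29, 0.44} → pass.
TB (methods 1·3): 0.67 vs {0.27, 0.26, 0.35, 0.36} → pass.
TB (methods 2·3): 0.67 vs {0.23, 0.19, 0.38, 0.23} → pass.
TC (methods 1·2): 0.50 vs {0.37, 0.34, 0.44, 0.29} → pass.
TC (methods 1·3): 0.57 vs {0.48, 0.37, 0.36, 0.35} → pass.
TC (methods 2·3): 0.37 vs {0.27, 0.33, 0.23, 0.38} → fail.
3 of 9 fail.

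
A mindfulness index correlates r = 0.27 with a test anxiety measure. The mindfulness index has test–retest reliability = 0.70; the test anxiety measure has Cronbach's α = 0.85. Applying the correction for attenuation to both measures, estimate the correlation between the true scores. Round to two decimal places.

r_true = r_obs / √(r_xx · r_yy) = 0.27 / √(0.70 × 0.85) = 0.27 / √0.5950 = 0.27 / 0.7714 ≈ 0.35.

0.35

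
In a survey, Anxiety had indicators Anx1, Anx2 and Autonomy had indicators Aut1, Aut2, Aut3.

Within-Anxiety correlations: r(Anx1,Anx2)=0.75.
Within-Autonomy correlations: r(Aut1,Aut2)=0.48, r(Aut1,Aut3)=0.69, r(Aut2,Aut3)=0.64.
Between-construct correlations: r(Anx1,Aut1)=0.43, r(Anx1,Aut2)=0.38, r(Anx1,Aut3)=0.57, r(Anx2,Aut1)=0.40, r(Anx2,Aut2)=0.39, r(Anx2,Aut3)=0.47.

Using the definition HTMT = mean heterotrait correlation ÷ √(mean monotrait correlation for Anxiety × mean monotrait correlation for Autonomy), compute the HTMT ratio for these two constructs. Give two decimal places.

0.65

Mean between = 2.64/6 = 0.4400.
Mean within-Anx = 0.75/1 = 0.7500; mean within-Aut = 1.81/3 = 0.6033.
Geometric mean = √(0.7500 × 0.6033) = 0.6727.
HTMT = 0.4400 / 0.6727 = 0.65.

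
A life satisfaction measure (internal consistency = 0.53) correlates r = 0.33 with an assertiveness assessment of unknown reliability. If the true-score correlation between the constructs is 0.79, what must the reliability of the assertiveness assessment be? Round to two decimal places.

0.33

r_true = r_obs / √(r_xx · r_yy) ⇒ 0.79 = 0.33 / √(0.53 · r_yy).
√(0.53 · r_yy) = 0.33 / 0.79 = 0.4177; 0.53 · r_yy = 0.1745; r_yy = 0.1745 / 0.53 ≈ 0.33.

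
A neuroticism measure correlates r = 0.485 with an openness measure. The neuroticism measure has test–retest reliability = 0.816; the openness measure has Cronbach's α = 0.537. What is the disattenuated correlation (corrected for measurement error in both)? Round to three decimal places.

0.733

r_true = r_obs / √(r_xx · r_yy) = 0.485 / √(0.816 × 0.537) = 0.485 / √0.438192 = 0.485 / 0.6620 ≈ 0.733.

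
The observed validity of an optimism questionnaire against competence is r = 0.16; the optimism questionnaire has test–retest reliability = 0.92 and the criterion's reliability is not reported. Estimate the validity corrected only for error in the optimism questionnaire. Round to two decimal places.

0.17

Single correction: r_c = r_obs / √r_xx = 0.16 / √0.92 = 0.16 / 0.9592 ≈ 0.17.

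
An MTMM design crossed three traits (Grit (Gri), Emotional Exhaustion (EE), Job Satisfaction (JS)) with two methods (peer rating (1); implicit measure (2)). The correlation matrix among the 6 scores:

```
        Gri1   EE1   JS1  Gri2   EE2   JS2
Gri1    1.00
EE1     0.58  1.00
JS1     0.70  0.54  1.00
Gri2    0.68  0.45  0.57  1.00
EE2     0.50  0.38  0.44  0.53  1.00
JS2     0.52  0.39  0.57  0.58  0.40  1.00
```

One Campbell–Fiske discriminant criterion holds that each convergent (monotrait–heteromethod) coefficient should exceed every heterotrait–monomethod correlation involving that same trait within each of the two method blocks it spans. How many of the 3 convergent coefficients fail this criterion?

3

Checking each validity diagonal entry against its comparison values:
Gri (methods 1·2): 0.68 vs {0.58, 0.53, 0.70, 0.58} → fail.
EE (methods 1·2): 0.38 vs {0.58, 0.53, 0.54, 0.40} → fail.
JS (methods 1·2): 0.57 vs {0.70, 0.58, 0.54, 0.40} → fail.
3 of 3 fail.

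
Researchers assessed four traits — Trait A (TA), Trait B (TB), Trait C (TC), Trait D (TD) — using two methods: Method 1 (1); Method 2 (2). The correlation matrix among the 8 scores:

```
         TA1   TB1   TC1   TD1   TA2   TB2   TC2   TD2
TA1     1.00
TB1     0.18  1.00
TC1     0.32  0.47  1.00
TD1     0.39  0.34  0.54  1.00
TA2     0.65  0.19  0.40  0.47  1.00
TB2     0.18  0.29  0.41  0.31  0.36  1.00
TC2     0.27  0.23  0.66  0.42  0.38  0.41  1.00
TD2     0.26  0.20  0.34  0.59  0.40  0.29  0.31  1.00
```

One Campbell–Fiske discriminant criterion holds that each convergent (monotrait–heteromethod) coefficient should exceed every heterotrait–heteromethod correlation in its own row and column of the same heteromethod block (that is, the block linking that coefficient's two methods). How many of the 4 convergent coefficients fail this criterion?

1

Checking each validity diagonal entry against its comparison values:
TA (methods 1·2): 0.65 vs {0.18, 0.19, 0.27, 0.40, 0.26, 0.47} → pass.
TB (methods 1·2): 0.29 vs {0.19, 0.18, 0.23, 0.41, 0.20, 0.31} → fail.
TC (methods 1·2): 0.66 vs {0.40, 0.27, 0.41, 0.23, 0.34, 0.42} → pass.
TD (methods 1·2): 0.59 vs {0.47, 0.26, 0.31, 0.20, 0.42, 0.34} → pass.
1 of 4 fail.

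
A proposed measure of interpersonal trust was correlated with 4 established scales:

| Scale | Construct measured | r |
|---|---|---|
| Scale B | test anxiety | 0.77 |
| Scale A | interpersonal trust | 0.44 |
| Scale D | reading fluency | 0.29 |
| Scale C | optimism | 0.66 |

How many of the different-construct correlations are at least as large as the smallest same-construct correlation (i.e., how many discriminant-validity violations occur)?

Convergent (same construct = interpersonal trust): Scale A.
Smallest convergent = 0.44. Discriminant values: 0.77, 0.29, 0.66; count ≥ 0.44 → 2.

2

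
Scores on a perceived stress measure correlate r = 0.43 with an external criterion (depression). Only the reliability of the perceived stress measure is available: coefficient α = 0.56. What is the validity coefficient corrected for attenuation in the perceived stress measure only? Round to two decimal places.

0.57

Single correction: r_c = r_obs / √r_xx = 0.43 / √0.56 = 0.43 / 0.7483 ≈ 0.57.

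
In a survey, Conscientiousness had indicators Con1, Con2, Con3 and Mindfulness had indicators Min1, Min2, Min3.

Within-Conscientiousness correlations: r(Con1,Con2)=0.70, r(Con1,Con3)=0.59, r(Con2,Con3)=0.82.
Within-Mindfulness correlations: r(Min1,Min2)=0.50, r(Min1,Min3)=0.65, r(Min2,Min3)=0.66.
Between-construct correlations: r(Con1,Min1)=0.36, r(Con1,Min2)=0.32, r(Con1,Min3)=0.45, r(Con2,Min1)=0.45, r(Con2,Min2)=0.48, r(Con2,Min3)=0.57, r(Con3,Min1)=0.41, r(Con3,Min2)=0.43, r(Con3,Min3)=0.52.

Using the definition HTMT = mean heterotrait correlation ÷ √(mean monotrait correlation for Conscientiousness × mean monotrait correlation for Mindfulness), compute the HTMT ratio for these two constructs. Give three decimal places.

Mean heterotrait r = 3.99/9 = 0.4433.
Mean within-Con = 2.11/3 = 0.7033; mean within-Min = 1.81/3 = 0.6033.
Geometric mean = √(0.7033 × 0.6033) = 0.6514.
HTMT = 0.4433 / 0.6514 = 0.681.

0.681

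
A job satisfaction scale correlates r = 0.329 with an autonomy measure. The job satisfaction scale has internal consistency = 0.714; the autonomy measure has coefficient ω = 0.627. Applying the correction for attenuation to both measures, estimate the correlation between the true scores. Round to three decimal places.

0.492

r_true = r_obs / √(r_xx · r_yy) = 0.329 / √(0.714 × 0.627) = 0.329 / √0.447678 = 0.329 / 0.6691 ≈ 0.492.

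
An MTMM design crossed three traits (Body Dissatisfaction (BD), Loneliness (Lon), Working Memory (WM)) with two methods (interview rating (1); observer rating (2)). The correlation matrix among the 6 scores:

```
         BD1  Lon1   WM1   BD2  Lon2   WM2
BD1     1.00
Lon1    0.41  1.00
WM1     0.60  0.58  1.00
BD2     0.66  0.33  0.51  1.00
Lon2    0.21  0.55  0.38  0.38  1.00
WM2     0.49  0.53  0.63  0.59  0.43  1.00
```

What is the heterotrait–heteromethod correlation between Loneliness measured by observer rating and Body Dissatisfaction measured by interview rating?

Different traits and methods: r(Lon2, BD1) = 0.21.

0.21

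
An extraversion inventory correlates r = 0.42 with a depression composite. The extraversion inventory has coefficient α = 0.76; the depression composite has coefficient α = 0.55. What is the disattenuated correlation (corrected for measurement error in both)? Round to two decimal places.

0.65

r_true = r_obs / √(r_xx · r_yy) = 0.42 / √(0.76 × 0.55) = 0.42 / √0.4180 = 0.42 / 0.6465 ≈ 0.65.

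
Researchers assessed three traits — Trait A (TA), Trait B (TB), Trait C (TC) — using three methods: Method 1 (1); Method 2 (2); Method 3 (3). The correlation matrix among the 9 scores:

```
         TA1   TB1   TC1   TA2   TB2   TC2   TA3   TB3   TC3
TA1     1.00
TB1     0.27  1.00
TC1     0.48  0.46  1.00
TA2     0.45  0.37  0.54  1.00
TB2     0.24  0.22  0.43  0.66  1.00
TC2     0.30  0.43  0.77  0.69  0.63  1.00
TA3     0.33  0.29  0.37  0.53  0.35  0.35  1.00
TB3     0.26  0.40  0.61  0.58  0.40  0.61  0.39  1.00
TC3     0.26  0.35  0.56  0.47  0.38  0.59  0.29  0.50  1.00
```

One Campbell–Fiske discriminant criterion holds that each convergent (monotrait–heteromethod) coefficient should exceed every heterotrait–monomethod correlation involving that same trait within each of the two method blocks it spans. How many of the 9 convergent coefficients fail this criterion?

7

Each convergent coefficient versus the relevant comparison correlations:
TA (methods 1·2): 0.45 vs {0.27, 0.66, 0.48, 0.69} → fail.
TA (methods 1·3): 0.33 vs {0.27, 0.39, 0.48, 0.29} → fail.
TA (methods 2·3): 0.53 vs {0.66, 0.39, 0.69, 0.29} → fail.
TB (methods 1·2): 0.22 vs {0.27, 0.66, 0.46, 0.63} → fail.
TB (methods 1·3): 0.40 vs {0.27, 0.39, 0.46, 0.50} → fail.
TB (methods 2·3): 0.40 vs {0.66, 0.39, 0.63, 0.50} → fail.
TC (methods 1·2): 0.77 vs {0.48, 0.69, 0.46, 0.63} → pass.
TC (methods 1·3): 0.56 vs {0.48, 0.29, 0.46, 0.50} → pass.
TC (methods 2·3): 0.59 vs {0.69, 0.29, 0.63, 0.50} → fail.
7 of 9 fail.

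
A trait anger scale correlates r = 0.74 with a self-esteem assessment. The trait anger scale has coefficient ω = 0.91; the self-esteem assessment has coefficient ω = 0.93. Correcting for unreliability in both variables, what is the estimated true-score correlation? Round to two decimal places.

0.80

r_true = r_obs / √(r_xx · r_yy) = 0.74 / √(0.91 × 0.93) = 0.74 / √0.8463 = 0.74 / 0.9199 ≈ 0.80.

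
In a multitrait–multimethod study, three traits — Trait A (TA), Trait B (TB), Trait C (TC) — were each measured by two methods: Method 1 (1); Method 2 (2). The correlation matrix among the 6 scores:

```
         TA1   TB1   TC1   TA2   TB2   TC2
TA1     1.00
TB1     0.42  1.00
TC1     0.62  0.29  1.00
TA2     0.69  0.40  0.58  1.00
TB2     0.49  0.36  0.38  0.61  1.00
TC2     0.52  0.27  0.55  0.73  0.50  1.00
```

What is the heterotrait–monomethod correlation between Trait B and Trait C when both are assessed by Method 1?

Different traits, same method: r(TB1, TC1) = 0.29.

0.29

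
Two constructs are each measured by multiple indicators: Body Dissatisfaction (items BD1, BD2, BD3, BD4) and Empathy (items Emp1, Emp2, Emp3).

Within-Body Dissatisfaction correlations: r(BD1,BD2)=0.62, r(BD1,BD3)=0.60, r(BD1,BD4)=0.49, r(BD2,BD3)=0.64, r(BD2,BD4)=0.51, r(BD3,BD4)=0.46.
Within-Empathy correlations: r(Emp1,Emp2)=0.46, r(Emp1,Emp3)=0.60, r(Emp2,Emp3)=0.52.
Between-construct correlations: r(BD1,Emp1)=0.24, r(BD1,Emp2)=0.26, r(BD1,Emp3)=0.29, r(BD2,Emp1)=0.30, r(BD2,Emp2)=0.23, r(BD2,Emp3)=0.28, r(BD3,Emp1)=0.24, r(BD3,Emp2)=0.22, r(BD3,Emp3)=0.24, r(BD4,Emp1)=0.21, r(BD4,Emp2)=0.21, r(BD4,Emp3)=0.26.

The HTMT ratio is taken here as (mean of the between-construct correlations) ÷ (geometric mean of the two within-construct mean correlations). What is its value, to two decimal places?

Mean heterotrait r = 2.98/12 = 0.2483.
Mean within-BD = 3.32/6 = 0.5533; mean within-Emp = 1.58/3 = 0.5267.
Geometric mean = √(0.5533 × 0.5267) = 0.5398.
HTMT = 0.2483 / 0.5398 = 0.46.

0.46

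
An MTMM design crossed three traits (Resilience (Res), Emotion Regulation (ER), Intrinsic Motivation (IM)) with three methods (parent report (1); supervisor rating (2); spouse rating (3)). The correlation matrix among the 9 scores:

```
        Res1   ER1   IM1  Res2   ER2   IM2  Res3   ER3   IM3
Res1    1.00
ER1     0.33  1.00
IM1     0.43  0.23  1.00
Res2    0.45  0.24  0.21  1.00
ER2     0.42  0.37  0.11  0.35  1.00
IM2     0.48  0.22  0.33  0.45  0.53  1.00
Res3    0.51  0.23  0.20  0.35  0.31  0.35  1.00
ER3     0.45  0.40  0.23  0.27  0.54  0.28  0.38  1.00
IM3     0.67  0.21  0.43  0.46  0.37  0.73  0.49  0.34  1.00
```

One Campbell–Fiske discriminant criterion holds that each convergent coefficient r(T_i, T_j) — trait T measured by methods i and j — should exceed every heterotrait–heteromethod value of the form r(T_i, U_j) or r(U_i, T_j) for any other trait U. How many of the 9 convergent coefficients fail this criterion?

Each convergent coefficient versus the relevant comparison correlations:
Res (methods 1·2): 0.45 vs {0.42, 0.24, 0.48, 0.21} → fail.
Res (methods 1·3): 0.51 vs {0.45, 0.23, 0.67, 0.20} → fail.
Res (methods 2·3): 0.35 vs {0.27, 0.31, 0.46, 0.35} → fail.
ER (methods 1·2): 0.37 vs {0.24, 0.42, 0.22, 0.11} → fail.
ER (methods 1·3): 0.40 vs {0.23, 0.45, 0.21, 0.23} → fail.
ER (methods 2·3): 0.54 vs {0.31, 0.27, 0.37, 0.28} → pass.
IM (methods 1·2): 0.33 vs {0.21, 0.48, 0.11, 0.22} → fail.
IM (methods 1·3): 0.43 vs {0.20, 0.67, 0.23, 0.21} → fail.
IM (methods 2·3): 0.73 vs {0.35, 0.46, 0.28, 0.37} → pass.
7 of 9 fail.

7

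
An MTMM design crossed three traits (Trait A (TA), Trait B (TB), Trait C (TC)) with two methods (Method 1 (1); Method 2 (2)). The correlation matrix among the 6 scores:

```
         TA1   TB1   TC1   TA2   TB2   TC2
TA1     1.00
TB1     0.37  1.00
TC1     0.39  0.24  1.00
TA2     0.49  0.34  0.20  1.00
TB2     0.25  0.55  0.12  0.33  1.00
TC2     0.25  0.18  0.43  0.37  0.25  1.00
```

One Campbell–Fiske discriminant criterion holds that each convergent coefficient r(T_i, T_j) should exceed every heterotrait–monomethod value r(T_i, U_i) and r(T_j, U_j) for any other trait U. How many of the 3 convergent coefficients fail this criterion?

Convergent coefficients and their comparison sets:
TA (methods 1·2): 0.49 vs {0.37, 0.33, 0.39, 0.37} → pass.
TB (methods 1·2): 0.55 vs {0.37, 0.33, 0.24, 0.25} → pass.
TC (methods 1·2): 0.43 vs {0.39, 0.37, 0.24, 0.25} → pass.
0 of 3 fail.

0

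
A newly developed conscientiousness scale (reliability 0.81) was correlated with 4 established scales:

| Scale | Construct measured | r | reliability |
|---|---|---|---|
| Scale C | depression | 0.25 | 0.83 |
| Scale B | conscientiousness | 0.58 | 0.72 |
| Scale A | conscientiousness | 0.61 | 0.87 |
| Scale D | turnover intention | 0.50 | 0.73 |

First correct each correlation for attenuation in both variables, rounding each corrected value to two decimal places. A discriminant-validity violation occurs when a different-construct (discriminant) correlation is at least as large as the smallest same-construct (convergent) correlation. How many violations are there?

0

Disattenuated r (r / √(r_scale · r_new)):
  Scale C (disc): 0.25 / √(0.83·0.81) = 0.30
  Scale B (conv): 0.58 / √(0.72·0.81) = 0.76
  Scale A (conv): 0.61 / √(0.87·0.81) = 0.73
  Scale D (disc): 0.50 / √(0.73·0.81) = 0.65
Smallest convergent = 0.73. Discriminant values: 0.30, 0.65; count ≥ 0.73 → 0.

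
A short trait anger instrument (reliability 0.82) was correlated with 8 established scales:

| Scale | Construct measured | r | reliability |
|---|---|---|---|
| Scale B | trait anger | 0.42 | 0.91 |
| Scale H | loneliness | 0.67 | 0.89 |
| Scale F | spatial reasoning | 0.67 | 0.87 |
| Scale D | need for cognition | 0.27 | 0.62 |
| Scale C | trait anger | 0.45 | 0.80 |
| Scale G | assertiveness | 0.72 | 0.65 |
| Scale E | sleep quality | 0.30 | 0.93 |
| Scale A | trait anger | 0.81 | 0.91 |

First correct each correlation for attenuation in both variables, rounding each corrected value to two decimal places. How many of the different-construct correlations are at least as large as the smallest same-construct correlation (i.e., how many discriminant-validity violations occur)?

Disattenuated r (r / √(r_scale · r_new)):
  Scale B (conv): 0.42 / √(0.91·0.82) = 0.49
  Scale H (disc): 0.67 / √(0.89·0.82) = 0.78
  Scale F (disc): 0.67 / √(0.87·0.82) = 0.79
  Scale D (disc): 0.27 / √(0.62·0.82) = 0.38
  Scale C (conv): 0.45 / √(0.80·0.82) = 0.56
  Scale G (disc): 0.72 / √(0.65·0.82) = 0.99
  Scale E (disc): 0.30 / √(0.93·0.82) = 0.34
  Scale A (conv): 0.81 / √(0.91·0.82) = 0.94
Smallest convergent = 0.49. Discriminant values: 0.78, 0.79, 0.38, 0.99, 0.34; count ≥ 0.49 → 3.

3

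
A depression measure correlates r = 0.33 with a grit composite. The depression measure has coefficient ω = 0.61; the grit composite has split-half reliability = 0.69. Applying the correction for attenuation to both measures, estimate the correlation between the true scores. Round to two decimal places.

0.51

r_true = r_obs / √(r_xx · r_yy) = 0.33 / √(0.61 × 0.69) = 0.33 / √0.4209 = 0.33 / 0.6488 ≈ 0.51.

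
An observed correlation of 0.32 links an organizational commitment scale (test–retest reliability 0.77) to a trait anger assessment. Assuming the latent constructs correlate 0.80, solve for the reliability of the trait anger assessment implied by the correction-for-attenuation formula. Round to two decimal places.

r_true = r_obs / √(r_xx · r_yy) ⇒ 0.80 = 0.32 / √(0.77 · r_yy).
√(0.77 · r_yy) = 0.32 / 0.80 = 0.4000; 0.77 · r_yy = 0.1600; r_yy = 0.1600 / 0.77 ≈ 0.21.

0.21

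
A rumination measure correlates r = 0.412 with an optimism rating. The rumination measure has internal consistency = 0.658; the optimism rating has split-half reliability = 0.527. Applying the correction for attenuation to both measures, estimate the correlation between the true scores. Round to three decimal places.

r_true = r_obs / √(r_xx · r_yy) = 0.412 / √(0.658 × 0.527) = 0.412 / √0.346766 = 0.412 / 0.5889 ≈ 0.700.

0.700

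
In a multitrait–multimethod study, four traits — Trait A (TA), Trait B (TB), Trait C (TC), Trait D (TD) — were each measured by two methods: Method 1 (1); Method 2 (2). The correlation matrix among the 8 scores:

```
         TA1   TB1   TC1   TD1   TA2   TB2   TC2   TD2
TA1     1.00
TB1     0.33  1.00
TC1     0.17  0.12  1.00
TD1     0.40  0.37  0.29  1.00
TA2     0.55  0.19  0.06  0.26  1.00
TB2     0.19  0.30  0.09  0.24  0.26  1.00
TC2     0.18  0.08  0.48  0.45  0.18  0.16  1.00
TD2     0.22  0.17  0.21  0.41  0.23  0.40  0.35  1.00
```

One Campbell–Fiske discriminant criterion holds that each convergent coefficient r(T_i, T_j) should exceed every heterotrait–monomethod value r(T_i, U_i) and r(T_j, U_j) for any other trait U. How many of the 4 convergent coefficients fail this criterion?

1

Checking each validity diagonal entry against its comparison values:
TA (methods 1·2): 0.55 vs {0.33, 0.26, 0.17, 0.18, 0.40, 0.23} → pass.
TB (methods 1·2): 0.30 vs {0.33, 0.26, 0.12, 0.16, 0.37, 0.40} → fail.
TC (methods 1·2): 0.48 vs {0.17, 0.18, 0.12, 0.16, 0.29, 0.35} → pass.
TD (methods 1·2): 0.41 vs {0.40, 0.23, 0.37, 0.40, 0.29, 0.35} → pass.
1 of 4 fail.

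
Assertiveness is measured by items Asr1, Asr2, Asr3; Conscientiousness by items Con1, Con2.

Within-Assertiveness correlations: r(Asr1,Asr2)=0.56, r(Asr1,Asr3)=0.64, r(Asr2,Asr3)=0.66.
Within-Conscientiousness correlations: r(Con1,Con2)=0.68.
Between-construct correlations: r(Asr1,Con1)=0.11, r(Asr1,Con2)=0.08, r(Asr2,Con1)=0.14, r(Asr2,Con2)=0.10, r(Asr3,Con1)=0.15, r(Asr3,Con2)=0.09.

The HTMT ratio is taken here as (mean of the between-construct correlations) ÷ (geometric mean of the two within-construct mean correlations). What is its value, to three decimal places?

0.172

Between-construct mean = 0.67/6 = 0.1117.
Mean within-Asr = 1.86/3 = 0.6200; mean within-Con = 0.68/1 = 0.6800.
Geometric mean = √(0.6200 × 0.6800) = 0.6493.
HTMT = 0.1117 / 0.6493 = 0.172.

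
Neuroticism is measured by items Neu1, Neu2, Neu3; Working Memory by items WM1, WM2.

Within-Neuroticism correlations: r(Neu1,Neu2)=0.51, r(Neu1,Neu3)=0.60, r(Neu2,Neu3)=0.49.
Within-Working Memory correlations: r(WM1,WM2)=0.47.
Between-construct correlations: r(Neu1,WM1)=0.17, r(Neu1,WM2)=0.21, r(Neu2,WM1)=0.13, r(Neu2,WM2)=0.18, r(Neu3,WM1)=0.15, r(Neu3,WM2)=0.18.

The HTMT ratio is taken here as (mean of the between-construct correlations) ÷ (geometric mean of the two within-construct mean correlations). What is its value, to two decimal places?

0.34

Between-construct mean = 1.02/6 = 0.1700.
Mean within-Neu = 1.60/3 = 0.5333; mean within-WM = 0.47/1 = 0.4700.
Geometric mean = √(0.5333 × 0.4700) = 0.5007.
HTMT = 0.1700 / 0.5007 = 0.34.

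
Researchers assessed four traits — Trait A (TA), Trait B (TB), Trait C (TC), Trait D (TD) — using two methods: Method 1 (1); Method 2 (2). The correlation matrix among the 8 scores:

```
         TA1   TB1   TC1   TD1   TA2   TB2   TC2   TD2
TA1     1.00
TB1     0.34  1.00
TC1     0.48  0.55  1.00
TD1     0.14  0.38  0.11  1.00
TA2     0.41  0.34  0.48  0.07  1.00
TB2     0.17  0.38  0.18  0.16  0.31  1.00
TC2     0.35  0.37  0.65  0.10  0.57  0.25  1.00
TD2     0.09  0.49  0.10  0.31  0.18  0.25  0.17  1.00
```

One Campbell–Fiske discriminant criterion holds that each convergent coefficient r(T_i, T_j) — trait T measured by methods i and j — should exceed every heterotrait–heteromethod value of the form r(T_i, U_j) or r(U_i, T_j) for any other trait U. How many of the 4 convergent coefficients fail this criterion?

Convergent coefficients and their comparison sets:
TA (methods 1·2): 0.41 vs {0.17, 0.34, 0.35, 0.48, 0.09, 0.07} → fail.
TB (methods 1·2): 0.38 vs {0.34, 0.17, 0.37, 0.18, 0.49, 0.16} → fail.
TC (methods 1·2): 0.65 vs {0.48, 0.35, 0.18, 0.37, 0.10, 0.10} → pass.
TD (methods 1·2): 0.31 vs {0.07, 0.09, 0.16, 0.49, 0.10, 0.10} → fail.
3 of 4 fail.

3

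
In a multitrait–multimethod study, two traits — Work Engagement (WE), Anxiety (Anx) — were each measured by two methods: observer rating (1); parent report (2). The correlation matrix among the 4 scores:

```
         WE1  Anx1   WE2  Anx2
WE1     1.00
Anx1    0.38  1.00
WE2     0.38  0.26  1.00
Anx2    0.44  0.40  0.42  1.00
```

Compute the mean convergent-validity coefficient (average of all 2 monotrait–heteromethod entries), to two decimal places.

0.39

Convergent values: 0.38, 0.40; mean = 0.78/2 = 0.39.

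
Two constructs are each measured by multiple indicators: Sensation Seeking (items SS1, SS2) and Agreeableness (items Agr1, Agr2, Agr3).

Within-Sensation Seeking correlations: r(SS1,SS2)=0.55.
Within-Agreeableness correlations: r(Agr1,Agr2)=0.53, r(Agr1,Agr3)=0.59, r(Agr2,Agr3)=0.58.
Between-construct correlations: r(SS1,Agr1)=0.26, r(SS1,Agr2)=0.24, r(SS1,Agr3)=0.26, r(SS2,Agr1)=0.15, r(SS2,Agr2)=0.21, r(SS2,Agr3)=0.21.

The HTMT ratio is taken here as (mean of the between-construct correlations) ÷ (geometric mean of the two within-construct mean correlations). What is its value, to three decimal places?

0.397

Mean between = 1.33/6 = 0.2217.
Mean within-SS = 0.55/1 = 0.5500; mean within-Agr = 1.70/3 = 0.5667.
Geometric mean = √(0.5500 × 0.5667) = 0.5583.
HTMT = 0.2217 / 0.5583 = 0.397.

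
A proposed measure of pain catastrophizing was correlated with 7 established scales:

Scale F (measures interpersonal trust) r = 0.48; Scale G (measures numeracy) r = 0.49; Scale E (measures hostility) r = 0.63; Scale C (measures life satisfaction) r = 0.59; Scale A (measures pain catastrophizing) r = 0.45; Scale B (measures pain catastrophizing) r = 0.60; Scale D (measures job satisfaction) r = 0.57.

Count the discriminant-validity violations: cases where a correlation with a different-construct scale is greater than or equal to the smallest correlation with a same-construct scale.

Convergent (same construct = pain catastrophizing): Scale A, Scale B.
Smallest convergent = 0.45. Discriminant values: 0.48, 0.49, 0.63, 0.59, 0.57; count ≥ 0.45 → 5.

5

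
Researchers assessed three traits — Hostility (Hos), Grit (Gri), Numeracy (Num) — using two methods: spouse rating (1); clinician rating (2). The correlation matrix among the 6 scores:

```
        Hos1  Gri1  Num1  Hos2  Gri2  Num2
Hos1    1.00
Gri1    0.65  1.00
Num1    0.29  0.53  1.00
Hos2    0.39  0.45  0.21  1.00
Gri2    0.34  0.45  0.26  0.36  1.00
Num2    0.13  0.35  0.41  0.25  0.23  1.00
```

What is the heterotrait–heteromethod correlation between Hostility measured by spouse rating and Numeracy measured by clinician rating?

Different traits and methods: r(Hos1, Num2) = 0.13.

0.13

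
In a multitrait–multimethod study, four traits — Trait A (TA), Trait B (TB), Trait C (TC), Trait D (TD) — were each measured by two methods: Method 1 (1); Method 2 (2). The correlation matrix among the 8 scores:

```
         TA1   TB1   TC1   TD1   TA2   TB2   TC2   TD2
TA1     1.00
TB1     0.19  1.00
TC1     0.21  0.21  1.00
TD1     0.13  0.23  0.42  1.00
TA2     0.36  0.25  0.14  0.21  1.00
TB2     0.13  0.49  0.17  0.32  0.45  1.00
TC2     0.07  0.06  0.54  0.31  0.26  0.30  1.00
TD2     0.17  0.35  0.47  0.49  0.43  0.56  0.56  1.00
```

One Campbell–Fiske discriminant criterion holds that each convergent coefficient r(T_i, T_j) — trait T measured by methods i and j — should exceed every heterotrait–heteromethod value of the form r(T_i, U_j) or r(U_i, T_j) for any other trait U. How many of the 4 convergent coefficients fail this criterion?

0

Checking each validity diagonal entry against its comparison values:
TA (methods 1·2): 0.36 vs {0.13, 0.25, 0.07, 0.14, 0.17, 0.21} → pass.
TB (methods 1·2): 0.49 vs {0.25, 0.13, 0.06, 0.17, 0.35, 0.32} → pass.
TC (methods 1·2): 0.54 vs {0.14, 0.07, 0.17, 0.06, 0.47, 0.31} → pass.
TD (methods 1·2): 0.49 vs {0.21, 0.17, 0.32, 0.35, 0.31, 0.47} → pass.
0 of 4 fail.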